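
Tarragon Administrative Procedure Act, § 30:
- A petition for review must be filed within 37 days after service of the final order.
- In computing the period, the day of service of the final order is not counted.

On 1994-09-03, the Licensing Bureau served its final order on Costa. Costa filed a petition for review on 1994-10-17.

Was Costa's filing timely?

37 days after 1994-09-03 is October 10, 1994.
The deadline is October 10, 1994; the filing on October 17, 1994 is after that date.

No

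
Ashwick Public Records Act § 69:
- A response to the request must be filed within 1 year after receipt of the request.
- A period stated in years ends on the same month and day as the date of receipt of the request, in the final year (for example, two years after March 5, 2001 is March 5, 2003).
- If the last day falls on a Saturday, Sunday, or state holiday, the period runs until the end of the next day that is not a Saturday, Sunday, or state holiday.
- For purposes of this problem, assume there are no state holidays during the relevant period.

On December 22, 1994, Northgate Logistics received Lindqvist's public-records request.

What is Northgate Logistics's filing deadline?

December 22, 1995

1 year after December 22, 1994 is December 22, 1995.
December 22, 1995 is a Friday and not a state holiday, so no extension applies.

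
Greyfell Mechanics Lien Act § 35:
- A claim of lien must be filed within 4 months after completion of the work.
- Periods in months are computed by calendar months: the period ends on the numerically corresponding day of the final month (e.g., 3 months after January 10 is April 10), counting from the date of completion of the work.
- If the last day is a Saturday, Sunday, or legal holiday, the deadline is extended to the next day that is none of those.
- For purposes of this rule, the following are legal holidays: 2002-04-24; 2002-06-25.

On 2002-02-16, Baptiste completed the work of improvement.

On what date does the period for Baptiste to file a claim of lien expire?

4 months after 2002-02-16 is June 16, 2002.
June 16, 2002 is Sunday. The next qualifying day is June 17, 2002.

June 17, 2002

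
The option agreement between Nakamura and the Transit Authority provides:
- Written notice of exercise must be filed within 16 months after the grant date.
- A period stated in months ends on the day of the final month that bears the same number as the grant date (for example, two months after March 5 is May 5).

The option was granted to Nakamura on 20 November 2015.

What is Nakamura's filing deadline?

March 20, 2017

16 months after 20 November 2015 is March 20, 2017.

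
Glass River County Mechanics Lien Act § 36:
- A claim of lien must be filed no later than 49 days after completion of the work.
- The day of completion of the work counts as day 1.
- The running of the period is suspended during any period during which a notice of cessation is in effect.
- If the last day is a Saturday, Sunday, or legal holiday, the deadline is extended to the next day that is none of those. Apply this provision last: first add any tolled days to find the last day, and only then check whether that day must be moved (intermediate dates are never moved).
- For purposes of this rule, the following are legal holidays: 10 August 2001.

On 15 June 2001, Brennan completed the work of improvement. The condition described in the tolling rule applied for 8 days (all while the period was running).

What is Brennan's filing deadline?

Counting 15 June 2001 as day 1, day 49 is August 2, 2001.
Tolling adds 8 days: August 2, 2001 + 8 days = August 10, 2001.
August 10, 2001 is a listed holiday; August 11, 2001 is Saturday; August 12, 2001 is Sunday. The next qualifying day is August 13, 2001.

August 13, 2001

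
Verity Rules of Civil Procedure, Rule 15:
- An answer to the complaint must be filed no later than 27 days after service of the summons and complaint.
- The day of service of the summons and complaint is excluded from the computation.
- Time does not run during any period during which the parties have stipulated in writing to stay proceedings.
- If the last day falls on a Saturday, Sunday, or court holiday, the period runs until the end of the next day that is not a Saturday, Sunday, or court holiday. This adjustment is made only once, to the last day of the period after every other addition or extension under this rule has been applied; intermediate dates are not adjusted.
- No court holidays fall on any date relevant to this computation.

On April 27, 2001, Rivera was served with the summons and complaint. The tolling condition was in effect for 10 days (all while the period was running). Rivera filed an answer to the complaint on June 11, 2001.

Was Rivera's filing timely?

No

27 days after April 27, 2001 is May 24, 2001.
Tolling adds 10 days: May 24, 2001 + 10 days = June 3, 2001.
June 3, 2001 is Sunday. The next qualifying day is June 4, 2001.
The deadline is June 4, 2001; the filing on June 11, 2001 is after that date.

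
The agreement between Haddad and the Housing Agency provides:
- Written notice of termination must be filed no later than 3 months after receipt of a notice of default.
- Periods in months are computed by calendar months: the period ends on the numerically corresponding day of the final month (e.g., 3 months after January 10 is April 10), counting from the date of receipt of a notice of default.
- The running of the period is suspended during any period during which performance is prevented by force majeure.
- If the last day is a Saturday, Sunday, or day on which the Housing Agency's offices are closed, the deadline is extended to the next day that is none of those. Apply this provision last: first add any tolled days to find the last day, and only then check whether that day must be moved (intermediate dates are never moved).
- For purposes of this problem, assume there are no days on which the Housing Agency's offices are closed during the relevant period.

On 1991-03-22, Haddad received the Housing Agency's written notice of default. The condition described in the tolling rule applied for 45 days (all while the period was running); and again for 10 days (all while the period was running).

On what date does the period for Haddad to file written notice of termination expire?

3 months after 1991-03-22 is June 22, 1991.
Tolling adds 45 days: June 22, 1991 + 45 days = August 6, 1991.
Tolling adds 10 days: August 6, 1991 + 10 days = August 16, 1991.
August 16, 1991 is a Friday and not a day on which the Housing Agency's offices are closed, so no extension applies.

August 16, 1991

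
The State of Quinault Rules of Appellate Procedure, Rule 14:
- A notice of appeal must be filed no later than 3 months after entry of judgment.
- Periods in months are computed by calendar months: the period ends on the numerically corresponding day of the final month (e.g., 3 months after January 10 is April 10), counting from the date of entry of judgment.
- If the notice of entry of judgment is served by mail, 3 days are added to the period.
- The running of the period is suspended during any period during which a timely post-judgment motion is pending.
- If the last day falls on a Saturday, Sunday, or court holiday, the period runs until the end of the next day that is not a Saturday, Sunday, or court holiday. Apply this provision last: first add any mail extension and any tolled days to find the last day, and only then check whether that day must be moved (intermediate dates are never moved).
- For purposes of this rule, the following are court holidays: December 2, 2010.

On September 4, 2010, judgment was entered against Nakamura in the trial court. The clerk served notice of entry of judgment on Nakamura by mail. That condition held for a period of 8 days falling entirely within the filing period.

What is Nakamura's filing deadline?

December 15, 2010

3 months after September 4, 2010 is December 4, 2010.
Service was by mail, adding 3 days: December 4, 2010 + 3 days = December 7, 2010.
Tolling adds 8 days: December 7, 2010 + 8 days = December 15, 2010.
December 15, 2010 is a Wednesday and not a court holiday, so no extension applies.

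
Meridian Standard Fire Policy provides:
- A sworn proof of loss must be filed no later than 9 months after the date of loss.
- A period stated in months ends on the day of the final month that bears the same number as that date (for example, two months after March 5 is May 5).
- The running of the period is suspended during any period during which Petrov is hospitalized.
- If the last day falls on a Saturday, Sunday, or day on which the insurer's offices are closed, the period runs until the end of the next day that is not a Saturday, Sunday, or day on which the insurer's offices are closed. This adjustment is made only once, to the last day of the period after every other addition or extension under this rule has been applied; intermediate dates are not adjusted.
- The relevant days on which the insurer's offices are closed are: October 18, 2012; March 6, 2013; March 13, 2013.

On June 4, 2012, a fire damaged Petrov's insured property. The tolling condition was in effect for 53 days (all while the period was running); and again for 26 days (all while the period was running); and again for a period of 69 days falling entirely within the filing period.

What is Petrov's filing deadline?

July 30, 2013

9 months after June 4, 2012 is March 4, 2013.
Tolling adds 53 days: March 4, 2013 + 53 days = April 26, 2013.
Tolling adds 26 days: April 26, 2013 + 26 days = May 22, 2013.
Tolling adds 69 days: May 22, 2013 + 69 days = July 30, 2013.
July 30, 2013 is a Tuesday and not a day on which the insurer's offices are closed, so no extension applies.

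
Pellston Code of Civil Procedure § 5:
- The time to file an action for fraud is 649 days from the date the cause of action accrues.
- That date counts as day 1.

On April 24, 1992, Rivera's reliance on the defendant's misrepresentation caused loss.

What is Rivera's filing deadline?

February 1, 1994

Counting April 24, 1992 as day 1, day 649 is February 1, 1994.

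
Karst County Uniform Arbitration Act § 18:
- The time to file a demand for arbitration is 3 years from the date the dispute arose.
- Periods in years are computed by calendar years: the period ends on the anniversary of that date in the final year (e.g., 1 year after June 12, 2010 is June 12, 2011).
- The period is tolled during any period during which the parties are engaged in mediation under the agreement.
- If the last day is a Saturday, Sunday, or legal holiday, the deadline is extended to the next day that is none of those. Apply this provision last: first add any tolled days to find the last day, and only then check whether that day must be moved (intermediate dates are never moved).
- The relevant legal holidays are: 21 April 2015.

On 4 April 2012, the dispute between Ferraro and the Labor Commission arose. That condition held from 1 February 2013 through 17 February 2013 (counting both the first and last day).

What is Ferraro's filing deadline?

3 years after 4 April 2012 is April 4, 2015.
From February 1, 2013 through February 17, 2013 inclusive is 17 days; tolling adds 17 days: April 4, 2015 + 17 days = April 21, 2015.
April 21, 2015 is a listed holiday. The next qualifying day is April 22, 2015.

April 22, 2015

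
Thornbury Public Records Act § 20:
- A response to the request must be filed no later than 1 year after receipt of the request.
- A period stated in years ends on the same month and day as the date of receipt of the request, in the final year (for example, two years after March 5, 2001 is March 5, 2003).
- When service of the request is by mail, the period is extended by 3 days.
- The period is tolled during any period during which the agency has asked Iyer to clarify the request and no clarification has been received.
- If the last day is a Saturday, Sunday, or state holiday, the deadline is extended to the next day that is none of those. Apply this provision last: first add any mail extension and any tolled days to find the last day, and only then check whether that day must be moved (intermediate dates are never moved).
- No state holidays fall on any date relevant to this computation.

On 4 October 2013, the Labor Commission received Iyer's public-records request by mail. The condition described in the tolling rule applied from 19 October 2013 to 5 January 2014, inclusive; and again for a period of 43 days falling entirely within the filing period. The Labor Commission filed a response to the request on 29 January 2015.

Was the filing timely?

1 year after 4 October 2013 is October 4, 2014.
Service was by mail, adding 3 days: October 4, 2014 + 3 days = October 7, 2014.
From October 19, 2013 through January 5, 2014 inclusive is 79 days; tolling adds 79 days: October 7, 2014 + 79 days = December 25, 2014.
Tolling adds 43 days: December 25, 2014 + 43 days = February 6, 2015.
February 6, 2015 is a Friday and not a state holiday, so no extension applies.
The deadline is February 6, 2015; the filing on January 29, 2015 is on or before that date.

Yes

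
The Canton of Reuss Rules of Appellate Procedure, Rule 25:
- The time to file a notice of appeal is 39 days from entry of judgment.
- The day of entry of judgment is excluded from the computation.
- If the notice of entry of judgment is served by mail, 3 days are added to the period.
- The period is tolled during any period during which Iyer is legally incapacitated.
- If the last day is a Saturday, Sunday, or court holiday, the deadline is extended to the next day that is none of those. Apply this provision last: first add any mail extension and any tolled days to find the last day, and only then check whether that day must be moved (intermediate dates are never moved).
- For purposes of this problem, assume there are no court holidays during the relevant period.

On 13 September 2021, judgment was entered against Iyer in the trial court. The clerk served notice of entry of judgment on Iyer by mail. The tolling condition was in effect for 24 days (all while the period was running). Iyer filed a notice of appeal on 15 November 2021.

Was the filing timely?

Yes

39 days after 13 September 2021 is October 22, 2021.
Service was by mail, adding 3 days: October 22, 2021 + 3 days = October 25, 2021.
Tolling adds 24 days: October 25, 2021 + 24 days = November 18, 2021.
November 18, 2021 is a Thursday and not a court holiday, so no extension applies.
The deadline is November 18, 2021; the filing on November 15, 2021 is on or before that date.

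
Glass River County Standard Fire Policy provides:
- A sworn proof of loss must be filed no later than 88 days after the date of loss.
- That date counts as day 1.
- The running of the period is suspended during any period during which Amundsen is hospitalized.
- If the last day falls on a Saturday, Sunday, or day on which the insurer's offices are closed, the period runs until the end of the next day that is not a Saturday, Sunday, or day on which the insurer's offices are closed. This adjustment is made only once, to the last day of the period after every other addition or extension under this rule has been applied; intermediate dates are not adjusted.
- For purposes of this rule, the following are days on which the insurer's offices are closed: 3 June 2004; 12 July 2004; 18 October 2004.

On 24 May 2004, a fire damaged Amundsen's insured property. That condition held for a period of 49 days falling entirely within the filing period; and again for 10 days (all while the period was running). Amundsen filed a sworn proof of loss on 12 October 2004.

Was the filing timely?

Counting 24 May 2004 as day 1, day 88 is August 19, 2004.
Tolling adds 49 days: August 19, 2004 + 49 days = October 7, 2004.
Tolling adds 10 days: October 7, 2004 + 10 days = October 17, 2004.
October 17, 2004 is Sunday; October 18, 2004 is a listed holiday. The next qualifying day is October 19, 2004.
The deadline is October 19, 2004; the filing on October 12, 2004 is on or before that date.

Yes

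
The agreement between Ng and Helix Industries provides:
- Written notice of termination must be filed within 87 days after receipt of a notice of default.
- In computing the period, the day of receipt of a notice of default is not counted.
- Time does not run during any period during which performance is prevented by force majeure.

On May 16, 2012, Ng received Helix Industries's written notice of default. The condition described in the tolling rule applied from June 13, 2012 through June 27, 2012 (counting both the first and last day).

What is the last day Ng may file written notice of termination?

87 days after May 16, 2012 is August 11, 2012.
From June 13, 2012 through June 27, 2012 inclusive is 15 days; tolling adds 15 days: August 11, 2012 + 15 days = August 26, 2012.

August 26, 2012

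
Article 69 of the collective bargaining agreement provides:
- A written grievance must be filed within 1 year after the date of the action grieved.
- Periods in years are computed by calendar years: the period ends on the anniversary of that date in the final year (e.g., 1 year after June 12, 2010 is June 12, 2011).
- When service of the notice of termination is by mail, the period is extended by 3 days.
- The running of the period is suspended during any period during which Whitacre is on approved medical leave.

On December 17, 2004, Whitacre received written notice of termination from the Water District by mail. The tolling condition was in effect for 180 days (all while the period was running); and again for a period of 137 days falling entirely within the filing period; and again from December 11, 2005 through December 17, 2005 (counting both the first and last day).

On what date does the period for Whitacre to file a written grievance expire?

November 9, 2006

1 year after December 17, 2004 is December 17, 2005.
Service was by mail, adding 3 days: December 17, 2005 + 3 days = December 20, 2005.
Tolling adds 180 days: December 20, 2005 + 180 days = June 18, 2006.
Tolling adds 137 days: June 18, 2006 + 137 days = November 2, 2006.
From December 11, 2005 through December 17, 2005 inclusive is 7 days; tolling adds 7 days: November 2, 2006 + 7 days = November 9, 2006.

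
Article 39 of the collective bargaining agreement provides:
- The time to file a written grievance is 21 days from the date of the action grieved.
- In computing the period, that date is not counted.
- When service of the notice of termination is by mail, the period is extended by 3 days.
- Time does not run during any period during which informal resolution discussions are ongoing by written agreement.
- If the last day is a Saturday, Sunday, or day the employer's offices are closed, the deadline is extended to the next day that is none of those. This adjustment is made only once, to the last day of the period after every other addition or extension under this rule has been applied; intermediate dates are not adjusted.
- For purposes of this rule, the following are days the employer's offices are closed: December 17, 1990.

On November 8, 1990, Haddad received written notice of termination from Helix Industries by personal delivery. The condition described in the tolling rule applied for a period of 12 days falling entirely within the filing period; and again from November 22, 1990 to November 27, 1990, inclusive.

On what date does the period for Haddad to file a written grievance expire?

21 days after November 8, 1990 is November 29, 1990.
Service was not by mail, so no mail extension applies.
Tolling adds 12 days: November 29, 1990 + 12 days = December 11, 1990.
From November 22, 1990 through November 27, 1990 inclusive is 6 days; tolling adds 6 days: December 11, 1990 + 6 days = December 17, 1990.
December 17, 1990 is a listed holiday. The next qualifying day is December 18, 1990.

December 18, 1990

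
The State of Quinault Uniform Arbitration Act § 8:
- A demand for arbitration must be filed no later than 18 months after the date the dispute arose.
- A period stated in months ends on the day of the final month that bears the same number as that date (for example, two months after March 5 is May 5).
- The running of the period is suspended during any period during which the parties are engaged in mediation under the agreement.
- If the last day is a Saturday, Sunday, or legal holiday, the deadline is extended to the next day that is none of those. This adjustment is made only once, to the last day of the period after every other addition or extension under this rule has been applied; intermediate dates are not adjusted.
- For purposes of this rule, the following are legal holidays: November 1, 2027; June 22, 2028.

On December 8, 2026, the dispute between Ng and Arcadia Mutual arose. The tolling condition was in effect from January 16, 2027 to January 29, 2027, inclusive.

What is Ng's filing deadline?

18 months after December 8, 2026 is June 8, 2028.
From January 16, 2027 through January 29, 2027 inclusive is 14 days; tolling adds 14 days: June 8, 2028 + 14 days = June 22, 2028.
June 22, 2028 is a listed holiday. The next qualifying day is June 23, 2028.

June 23, 2028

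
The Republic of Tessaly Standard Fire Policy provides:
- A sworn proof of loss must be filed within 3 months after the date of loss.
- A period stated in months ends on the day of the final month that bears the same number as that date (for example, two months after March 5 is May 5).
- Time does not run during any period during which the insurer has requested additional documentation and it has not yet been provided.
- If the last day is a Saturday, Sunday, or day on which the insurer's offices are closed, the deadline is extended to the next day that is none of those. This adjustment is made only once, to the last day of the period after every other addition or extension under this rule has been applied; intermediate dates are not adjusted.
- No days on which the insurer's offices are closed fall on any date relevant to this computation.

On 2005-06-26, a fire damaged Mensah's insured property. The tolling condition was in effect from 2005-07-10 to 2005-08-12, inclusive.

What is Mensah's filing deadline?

October 31, 2005

3 months after 2005-06-26 is September 26, 2005.
From July 10, 2005 through August 12, 2005 inclusive is 34 days; tolling adds 34 days: September 26, 2005 + 34 days = October 30, 2005.
October 30, 2005 is Sunday. The next qualifying day is October 31, 2005.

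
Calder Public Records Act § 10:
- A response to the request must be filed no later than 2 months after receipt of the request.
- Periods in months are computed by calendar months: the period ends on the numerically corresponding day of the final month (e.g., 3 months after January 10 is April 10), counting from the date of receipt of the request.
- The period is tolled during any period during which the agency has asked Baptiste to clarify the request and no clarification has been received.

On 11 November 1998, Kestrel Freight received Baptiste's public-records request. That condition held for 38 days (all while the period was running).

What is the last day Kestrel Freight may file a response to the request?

February 18, 1999

2 months after 11 November 1998 is January 11, 1999.
Tolling adds 38 days: January 11, 1999 + 38 days = February 18, 1999.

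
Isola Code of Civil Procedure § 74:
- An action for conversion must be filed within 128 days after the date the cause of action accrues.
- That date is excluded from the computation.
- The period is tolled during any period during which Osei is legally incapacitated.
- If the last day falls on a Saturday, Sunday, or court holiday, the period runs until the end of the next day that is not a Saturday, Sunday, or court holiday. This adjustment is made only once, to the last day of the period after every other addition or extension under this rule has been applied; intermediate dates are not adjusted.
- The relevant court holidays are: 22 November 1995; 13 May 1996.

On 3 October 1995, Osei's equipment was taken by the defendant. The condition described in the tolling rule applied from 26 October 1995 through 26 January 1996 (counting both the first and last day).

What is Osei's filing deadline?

128 days after 3 October 1995 is February 8, 1996.
From October 26, 1995 through January 26, 1996 inclusive is 93 days; tolling adds 93 days: February 8, 1996 + 93 days = May 11, 1996.
May 11, 1996 is Saturday; May 12, 1996 is Sunday; May 13, 1996 is a listed holiday. The next qualifying day is May 14, 1996.

May 14, 1996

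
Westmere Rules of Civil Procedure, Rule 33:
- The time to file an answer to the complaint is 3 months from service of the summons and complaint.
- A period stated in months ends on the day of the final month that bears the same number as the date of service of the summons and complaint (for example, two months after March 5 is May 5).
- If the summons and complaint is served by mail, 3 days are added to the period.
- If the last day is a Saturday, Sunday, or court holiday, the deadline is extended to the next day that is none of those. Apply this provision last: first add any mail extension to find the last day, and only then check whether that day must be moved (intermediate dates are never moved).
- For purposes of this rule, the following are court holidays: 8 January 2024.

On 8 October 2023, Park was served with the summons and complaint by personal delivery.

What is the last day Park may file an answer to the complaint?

3 months after 8 October 2023 is January 8, 2024.
Service was not by mail, so no mail extension applies.
January 8, 2024 is a listed holiday. The next qualifying day is January 9, 2024.

January 9, 2024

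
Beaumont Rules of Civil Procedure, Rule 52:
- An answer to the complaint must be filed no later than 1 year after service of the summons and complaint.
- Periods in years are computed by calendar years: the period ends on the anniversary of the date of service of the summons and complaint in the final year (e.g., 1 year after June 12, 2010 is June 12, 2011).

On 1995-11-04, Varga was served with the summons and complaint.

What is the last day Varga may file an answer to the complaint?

November 4, 1996

1 year after 1995-11-04 is November 4, 1996.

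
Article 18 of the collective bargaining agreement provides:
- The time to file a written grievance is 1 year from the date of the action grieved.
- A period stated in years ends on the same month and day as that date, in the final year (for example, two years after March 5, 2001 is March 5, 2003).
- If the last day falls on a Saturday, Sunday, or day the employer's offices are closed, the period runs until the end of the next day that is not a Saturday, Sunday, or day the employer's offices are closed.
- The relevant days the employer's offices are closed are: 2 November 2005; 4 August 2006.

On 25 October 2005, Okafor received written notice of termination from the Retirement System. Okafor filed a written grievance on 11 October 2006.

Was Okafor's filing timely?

1 year after 25 October 2005 is October 25, 2006.
October 25, 2006 is a Wednesday and not a day the employer's offices are closed, so no extension applies.
The deadline is October 25, 2006; the filing on October 11, 2006 is on or before that date.

Yes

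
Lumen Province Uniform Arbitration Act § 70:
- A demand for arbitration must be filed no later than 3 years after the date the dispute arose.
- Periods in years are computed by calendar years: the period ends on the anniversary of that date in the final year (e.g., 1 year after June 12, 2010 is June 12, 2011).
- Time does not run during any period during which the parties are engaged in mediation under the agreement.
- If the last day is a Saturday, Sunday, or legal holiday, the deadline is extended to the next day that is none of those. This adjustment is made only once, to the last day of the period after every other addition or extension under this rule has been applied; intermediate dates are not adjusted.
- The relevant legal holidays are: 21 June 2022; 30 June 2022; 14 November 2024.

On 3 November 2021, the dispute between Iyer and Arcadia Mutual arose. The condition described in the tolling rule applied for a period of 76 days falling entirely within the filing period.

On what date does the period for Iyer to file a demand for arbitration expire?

3 years after 3 November 2021 is November 3, 2024.
Tolling adds 76 days: November 3, 2024 + 76 days = January 18, 2025.
January 18, 2025 is Saturday; January 19, 2025 is Sunday. The next qualifying day is January 20, 2025.

January 20, 2025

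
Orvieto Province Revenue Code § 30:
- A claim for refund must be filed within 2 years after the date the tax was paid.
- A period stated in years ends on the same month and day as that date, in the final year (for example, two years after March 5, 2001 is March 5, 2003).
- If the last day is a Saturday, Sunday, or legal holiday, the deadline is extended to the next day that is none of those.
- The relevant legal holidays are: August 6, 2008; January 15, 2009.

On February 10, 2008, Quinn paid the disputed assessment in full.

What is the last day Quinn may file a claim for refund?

2 years after February 10, 2008 is February 10, 2010.
February 10, 2010 is a Wednesday and not a legal holiday, so no extension applies.

February 10, 2010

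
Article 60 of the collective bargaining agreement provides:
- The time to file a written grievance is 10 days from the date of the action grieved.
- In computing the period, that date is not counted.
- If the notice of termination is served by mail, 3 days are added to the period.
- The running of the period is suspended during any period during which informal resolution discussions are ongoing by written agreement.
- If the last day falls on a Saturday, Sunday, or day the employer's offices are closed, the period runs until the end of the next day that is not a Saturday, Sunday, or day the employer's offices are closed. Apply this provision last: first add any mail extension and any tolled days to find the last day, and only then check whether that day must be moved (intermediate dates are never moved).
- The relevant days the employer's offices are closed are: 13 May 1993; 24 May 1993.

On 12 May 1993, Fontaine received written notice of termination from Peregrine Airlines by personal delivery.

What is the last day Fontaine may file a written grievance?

May 25, 1993

10 days after 12 May 1993 is May 22, 1993.
Service was not by mail, so no mail extension applies.
May 22, 1993 is Saturday; May 23, 1993 is Sunday; May 24, 1993 is a listed holiday. The next qualifying day is May 25, 1993.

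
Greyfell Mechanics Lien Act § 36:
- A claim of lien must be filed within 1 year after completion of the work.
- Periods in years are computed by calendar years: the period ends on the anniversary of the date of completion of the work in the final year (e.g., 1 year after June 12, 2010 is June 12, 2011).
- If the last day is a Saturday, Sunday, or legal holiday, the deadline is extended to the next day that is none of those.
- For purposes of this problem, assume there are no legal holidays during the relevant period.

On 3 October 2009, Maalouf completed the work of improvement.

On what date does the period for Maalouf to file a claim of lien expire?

1 year after 3 October 2009 is October 3, 2010.
October 3, 2010 is Sunday. The next qualifying day is October 4, 2010.

October 4, 2010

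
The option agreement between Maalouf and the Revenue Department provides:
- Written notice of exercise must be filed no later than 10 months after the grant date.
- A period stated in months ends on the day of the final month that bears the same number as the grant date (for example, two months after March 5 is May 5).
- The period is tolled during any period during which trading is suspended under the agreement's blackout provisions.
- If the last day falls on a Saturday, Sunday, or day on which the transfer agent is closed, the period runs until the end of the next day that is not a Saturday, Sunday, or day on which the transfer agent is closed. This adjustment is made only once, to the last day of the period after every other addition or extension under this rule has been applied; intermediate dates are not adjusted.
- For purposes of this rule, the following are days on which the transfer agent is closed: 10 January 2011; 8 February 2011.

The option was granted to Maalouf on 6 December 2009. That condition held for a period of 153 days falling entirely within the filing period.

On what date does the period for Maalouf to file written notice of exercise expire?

March 8, 2011

10 months after 6 December 2009 is October 6, 2010.
Tolling adds 153 days: October 6, 2010 + 153 days = March 8, 2011.
March 8, 2011 is a Tuesday and not a day on which the transfer agent is closed, so no extension applies.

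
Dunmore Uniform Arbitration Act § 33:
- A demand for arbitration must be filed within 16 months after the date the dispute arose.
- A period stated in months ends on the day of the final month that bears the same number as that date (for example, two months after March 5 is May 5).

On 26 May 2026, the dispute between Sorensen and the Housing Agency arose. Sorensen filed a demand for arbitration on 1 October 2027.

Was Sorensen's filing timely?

16 months after 26 May 2026 is September 26, 2027.
The deadline is September 26, 2027; the filing on October 1, 2027 is after that date.

No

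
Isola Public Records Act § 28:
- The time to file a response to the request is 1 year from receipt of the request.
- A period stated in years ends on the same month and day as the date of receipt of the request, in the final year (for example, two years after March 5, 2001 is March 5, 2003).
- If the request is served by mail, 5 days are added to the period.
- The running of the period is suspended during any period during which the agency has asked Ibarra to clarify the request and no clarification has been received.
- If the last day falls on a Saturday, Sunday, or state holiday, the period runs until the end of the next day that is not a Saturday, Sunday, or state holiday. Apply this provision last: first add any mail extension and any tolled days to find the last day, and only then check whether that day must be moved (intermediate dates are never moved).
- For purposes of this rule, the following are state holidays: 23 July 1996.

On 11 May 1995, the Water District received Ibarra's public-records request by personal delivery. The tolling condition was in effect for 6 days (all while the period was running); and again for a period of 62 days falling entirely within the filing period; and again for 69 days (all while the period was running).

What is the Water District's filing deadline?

September 25, 1996

1 year after 11 May 1995 is May 11, 1996.
Service was not by mail, so no mail extension applies.
Tolling adds 6 days: May 11, 1996 + 6 days = May 17, 1996.
Tolling adds 62 days: May 17, 1996 + 62 days = July 18, 1996.
Tolling adds 69 days: July 18, 1996 + 69 days = September 25, 1996.
September 25, 1996 is a Wednesday and not a state holiday, so no extension applies.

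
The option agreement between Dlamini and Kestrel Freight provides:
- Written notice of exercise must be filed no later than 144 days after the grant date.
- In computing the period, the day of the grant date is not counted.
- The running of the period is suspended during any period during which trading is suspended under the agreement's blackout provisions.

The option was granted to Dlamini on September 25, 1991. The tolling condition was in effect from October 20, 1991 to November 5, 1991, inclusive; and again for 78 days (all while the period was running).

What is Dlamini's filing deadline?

May 21, 1992

144 days after September 25, 1991 is February 16, 1992.
From October 20, 1991 through November 5, 1991 inclusive is 17 days; tolling adds 17 days: February 16, 1992 + 17 days = March 4, 1992.
Tolling adds 78 days: March 4, 1992 + 78 days = May 21, 1992.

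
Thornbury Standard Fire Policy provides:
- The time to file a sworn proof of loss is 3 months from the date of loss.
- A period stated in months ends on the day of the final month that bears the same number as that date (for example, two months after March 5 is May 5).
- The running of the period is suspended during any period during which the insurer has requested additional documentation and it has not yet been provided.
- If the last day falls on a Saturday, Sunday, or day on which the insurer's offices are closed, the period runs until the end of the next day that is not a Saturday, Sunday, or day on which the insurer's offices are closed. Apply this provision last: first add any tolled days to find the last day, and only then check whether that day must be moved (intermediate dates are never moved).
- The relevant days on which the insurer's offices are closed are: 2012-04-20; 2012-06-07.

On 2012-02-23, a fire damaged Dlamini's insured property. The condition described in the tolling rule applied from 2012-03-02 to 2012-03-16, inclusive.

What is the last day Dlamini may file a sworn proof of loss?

June 8, 2012

3 months after 2012-02-23 is May 23, 2012.
From March 2, 2012 through March 16, 2012 inclusive is 15 days; tolling adds 15 days: May 23, 2012 + 15 days = June 7, 2012.
June 7, 2012 is a listed holiday. The next qualifying day is June 8, 2012.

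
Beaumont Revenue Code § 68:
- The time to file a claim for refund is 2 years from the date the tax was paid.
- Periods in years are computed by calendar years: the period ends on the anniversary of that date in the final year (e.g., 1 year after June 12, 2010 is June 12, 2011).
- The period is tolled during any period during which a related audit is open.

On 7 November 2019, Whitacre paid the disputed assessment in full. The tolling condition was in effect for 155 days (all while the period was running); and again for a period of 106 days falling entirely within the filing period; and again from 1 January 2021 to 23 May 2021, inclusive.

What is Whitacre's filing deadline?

2 years after 7 November 2019 is November 7, 2021.
Tolling adds 155 days: November 7, 2021 + 155 days = April 11, 2022.
Tolling adds 106 days: April 11, 2022 + 106 days = July 26, 2022.
From January 1, 2021 through May 23, 2021 inclusive is 143 days; tolling adds 143 days: July 26, 2022 + 143 days = December 16, 2022.

December 16, 2022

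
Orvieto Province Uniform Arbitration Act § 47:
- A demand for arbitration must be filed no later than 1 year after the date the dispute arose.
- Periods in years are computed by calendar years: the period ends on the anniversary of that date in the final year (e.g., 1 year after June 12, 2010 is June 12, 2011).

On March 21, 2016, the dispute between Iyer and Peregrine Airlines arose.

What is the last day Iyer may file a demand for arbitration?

1 year after March 21, 2016 is March 21, 2017.

March 21, 2017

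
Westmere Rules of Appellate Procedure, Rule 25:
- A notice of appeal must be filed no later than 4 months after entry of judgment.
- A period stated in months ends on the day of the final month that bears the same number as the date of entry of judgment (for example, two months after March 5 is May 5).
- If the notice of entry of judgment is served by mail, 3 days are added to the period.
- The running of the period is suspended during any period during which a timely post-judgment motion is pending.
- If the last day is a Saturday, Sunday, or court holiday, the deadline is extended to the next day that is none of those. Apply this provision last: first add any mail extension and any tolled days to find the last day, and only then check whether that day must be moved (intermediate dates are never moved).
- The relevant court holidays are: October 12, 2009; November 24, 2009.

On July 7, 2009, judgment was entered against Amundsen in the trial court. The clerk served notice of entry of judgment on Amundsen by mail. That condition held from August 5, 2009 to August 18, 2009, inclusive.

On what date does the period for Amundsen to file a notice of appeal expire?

4 months after July 7, 2009 is November 7, 2009.
Service was by mail, adding 3 days: November 7, 2009 + 3 days = November 10, 2009.
From August 5, 2009 through August 18, 2009 inclusive is 14 days; tolling adds 14 days: November 10, 2009 + 14 days = November 24, 2009.
November 24, 2009 is a listed holiday. The next qualifying day is November 25, 2009.

November 25, 2009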